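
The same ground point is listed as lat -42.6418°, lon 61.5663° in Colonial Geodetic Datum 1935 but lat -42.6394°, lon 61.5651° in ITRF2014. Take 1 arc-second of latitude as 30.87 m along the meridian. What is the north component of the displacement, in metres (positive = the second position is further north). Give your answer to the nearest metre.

Δφ = -42.6394° − -42.6418° = +0.0024°; Δλ = 61.5651° − 61.5663° = -0.0012°.
1° of latitude = 3600 × 30.87 = 111132 m.
ΔN = Δφ × 111132 = 266.7 m; ΔE = Δλ × 111132 × cos(-42.6418°) = -0.0012 × 111132 × 0.735603 = -98.1 m.

ΔN = 267 m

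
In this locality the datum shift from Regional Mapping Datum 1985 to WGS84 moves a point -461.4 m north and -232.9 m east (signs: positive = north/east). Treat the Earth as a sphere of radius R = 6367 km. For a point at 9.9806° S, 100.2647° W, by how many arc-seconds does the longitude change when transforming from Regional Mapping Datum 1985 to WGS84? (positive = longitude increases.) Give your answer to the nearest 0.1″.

Δλ = -7.7″

At latitude -9.9806°, cos φ = 0.984866.
One radian of longitude at latitude φ spans R cos φ, so Δλ = ΔE / (R cos φ) = -232.9 / (6367000 × 0.984866) = -3.7141e-05 rad = -7.661″.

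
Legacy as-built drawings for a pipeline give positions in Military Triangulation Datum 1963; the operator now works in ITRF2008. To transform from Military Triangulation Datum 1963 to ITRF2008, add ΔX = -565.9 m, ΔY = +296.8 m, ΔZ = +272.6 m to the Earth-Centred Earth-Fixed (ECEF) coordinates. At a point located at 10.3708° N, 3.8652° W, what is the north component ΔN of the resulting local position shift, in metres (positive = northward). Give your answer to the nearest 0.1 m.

ΔN = 373.4 m

The local north axis is (−sin φ cos λ, −sin φ sin λ, cos φ), giving ΔN = 101.640 + 3.602 + 268.147 = 373.39 m.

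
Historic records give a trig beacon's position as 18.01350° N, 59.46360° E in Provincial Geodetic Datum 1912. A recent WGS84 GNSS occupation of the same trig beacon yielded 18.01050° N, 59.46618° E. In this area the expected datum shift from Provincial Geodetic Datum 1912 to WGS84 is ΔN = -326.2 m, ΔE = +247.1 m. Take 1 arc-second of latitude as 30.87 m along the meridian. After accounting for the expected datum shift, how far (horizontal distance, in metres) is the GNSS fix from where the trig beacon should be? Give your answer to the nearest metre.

Observed coordinate differences: Δφ = -0.00300°, Δλ = +0.00258°.
Converting to metres (1° lat = 111132 m, cos φ = 0.950984): observed ΔN = -333.4 m, observed ΔE = 272.7 m.
Subtracting the expected shift leaves a residual of -333.4 − (-326.2) = -7.2 m north and 272.7 − (247.1) = 25.6 m east.
Residual distance = √((-7.2)² + 25.6²) = 26.6 m.

27 m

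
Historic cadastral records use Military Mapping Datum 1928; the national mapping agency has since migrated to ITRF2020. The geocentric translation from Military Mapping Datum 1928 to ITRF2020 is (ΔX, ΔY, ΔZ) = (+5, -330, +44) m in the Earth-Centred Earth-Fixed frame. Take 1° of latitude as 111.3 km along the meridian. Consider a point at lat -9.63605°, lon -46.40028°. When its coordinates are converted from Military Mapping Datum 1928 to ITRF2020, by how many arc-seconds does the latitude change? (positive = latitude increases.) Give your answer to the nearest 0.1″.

Δφ = 2.7″

sin φ = -0.167389, cos φ = 0.985891, sin λ = -0.724175, cos λ = 0.689616.
North component: ΔN = −sin φ cos λ·ΔX − sin φ sin λ·ΔY + cos φ·ΔZ = −(-0.167389)(0.689616)(5) − (-0.167389)(-0.724175)(-330) + (0.985891)(44) = 83.96 m.
1° of latitude spans 111300 m, so Δφ = 83.96 / 111300 × 3600 = 2.716″.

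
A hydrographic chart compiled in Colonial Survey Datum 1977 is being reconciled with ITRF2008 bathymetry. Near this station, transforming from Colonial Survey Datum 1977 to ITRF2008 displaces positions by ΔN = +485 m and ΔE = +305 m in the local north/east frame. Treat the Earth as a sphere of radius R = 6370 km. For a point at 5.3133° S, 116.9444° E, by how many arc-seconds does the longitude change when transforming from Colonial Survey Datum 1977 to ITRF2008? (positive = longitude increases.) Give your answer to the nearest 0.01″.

At latitude -5.3133°, cos φ = 0.995703.
One radian of longitude at latitude φ spans R cos φ, so Δλ = ΔE / (R cos φ) = 305.0 / (6370000 × 0.995703) = 4.8087e-05 rad = 9.919″.

Δλ = 9.92″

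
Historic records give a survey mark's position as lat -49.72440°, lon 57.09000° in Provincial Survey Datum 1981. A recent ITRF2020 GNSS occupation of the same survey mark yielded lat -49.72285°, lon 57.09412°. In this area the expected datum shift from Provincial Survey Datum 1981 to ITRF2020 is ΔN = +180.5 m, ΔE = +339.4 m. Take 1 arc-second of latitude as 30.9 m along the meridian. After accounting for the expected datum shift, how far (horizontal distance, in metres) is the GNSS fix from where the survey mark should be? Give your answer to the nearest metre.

44 m

Observed coordinate differences: Δφ = +0.00155°, Δλ = +0.00412°.
Converting to metres (1° lat = 111240 m, cos φ = 0.646465): observed ΔN = 172.4 m, observed ΔE = 296.3 m.
Subtracting the expected shift leaves a residual of 172.4 − (180.5) = -8.1 m north and 296.3 − (339.4) = -43.1 m east.
Residual distance = √((-8.1)² + (-43.1)²) = 43.9 m.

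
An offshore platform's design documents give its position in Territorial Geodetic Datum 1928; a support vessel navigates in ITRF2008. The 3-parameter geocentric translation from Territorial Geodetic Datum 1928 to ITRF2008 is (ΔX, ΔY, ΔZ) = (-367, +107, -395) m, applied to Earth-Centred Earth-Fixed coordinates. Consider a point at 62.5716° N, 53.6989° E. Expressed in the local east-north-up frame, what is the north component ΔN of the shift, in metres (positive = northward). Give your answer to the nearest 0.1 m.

The local north axis is (−sin φ cos λ, −sin φ sin λ, cos φ), giving ΔN = 192.850 − 76.539 − 181.953 = -65.64 m.

ΔN = -65.6 m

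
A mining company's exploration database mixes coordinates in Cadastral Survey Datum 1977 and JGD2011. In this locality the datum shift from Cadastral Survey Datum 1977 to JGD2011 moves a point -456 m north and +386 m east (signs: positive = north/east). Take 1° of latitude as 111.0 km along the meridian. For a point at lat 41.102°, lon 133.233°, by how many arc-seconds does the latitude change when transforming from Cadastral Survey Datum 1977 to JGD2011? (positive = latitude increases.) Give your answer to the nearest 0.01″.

Δφ = -14.79″

1° of latitude = 111.0 km, so Δφ = -456.0 / 111000 = -0.0041081° = -14.789″.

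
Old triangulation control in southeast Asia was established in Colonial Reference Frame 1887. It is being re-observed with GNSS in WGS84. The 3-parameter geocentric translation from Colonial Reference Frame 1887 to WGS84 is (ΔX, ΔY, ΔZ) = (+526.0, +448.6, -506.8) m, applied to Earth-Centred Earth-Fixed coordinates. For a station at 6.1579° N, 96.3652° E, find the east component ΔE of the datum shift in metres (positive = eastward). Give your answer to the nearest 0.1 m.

The local east axis at (φ, λ) is (−sin λ, cos λ, 0), so ΔE = −sin(96.3652°)·526.0 + cos(96.3652°)·448.6 = -572.49 m.

ΔE = -572.5 m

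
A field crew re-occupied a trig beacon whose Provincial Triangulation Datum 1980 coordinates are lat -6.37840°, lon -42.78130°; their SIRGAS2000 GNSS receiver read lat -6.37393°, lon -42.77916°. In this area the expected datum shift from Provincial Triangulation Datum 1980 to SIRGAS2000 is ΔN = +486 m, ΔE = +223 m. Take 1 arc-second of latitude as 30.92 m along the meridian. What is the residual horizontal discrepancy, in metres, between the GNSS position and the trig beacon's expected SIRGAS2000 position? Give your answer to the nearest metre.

18 m

Observed coordinate differences: Δφ = +0.00447°, Δλ = +0.00214°.
Converting to metres (1° lat = 111312 m, cos φ = 0.993810): observed ΔN = 497.6 m, observed ΔE = 236.7 m.
Subtracting the expected shift leaves a residual of 497.6 − (486) = 11.6 m north and 236.7 − (223) = 13.7 m east.
Residual distance = √(11.6² + 13.7²) = 18.0 m.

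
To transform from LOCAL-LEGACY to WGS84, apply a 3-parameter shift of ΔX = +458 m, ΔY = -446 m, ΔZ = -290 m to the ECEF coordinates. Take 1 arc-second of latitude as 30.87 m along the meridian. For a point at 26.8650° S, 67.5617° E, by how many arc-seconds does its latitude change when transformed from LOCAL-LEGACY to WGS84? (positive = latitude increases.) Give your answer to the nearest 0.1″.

sin φ = -0.451890, cos φ = 0.892074, sin λ = 0.924291, cos λ = 0.381688.
North component: ΔN = −sin φ cos λ·ΔX − sin φ sin λ·ΔY + cos φ·ΔZ = −(-0.451890)(0.381688)(458) − (-0.451890)(0.924291)(-446) + (0.892074)(-290) = -365.99 m.
1° of latitude spans 3600 × 30.87 = 111132 m, so Δφ = -365.99 / 111132 × 3600 = -11.856″.

Δφ = -11.9″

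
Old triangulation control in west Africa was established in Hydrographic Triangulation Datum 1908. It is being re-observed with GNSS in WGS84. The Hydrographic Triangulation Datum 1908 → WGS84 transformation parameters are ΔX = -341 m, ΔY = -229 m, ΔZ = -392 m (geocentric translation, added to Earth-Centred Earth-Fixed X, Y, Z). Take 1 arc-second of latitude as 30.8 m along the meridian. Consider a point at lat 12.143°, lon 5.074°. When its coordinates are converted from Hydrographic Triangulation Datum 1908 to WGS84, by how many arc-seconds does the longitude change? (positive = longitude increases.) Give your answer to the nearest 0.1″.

sin φ = 0.210352, cos φ = 0.977626, sin λ = 0.088442, cos λ = 0.996081.
East component: ΔE = −sin λ·ΔX + cos λ·ΔY = −(0.088442)(-341) + (0.996081)(-229) = -197.94 m.
1° of latitude spans 3600 × 30.80 = 110880 m; at latitude φ, 1° of longitude spans that × cos φ = 108399.1 m, so Δλ = -197.94 / 108399.1 × 3600 = -6.574″.

Δλ = -6.6″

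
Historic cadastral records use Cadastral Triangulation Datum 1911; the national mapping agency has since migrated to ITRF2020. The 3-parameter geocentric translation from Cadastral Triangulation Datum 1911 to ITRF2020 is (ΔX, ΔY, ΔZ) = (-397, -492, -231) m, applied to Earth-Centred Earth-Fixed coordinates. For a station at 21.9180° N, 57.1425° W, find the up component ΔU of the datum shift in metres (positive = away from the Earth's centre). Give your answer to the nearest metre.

ΔU = 97 m

At φ = 21.9180°, λ = -57.1425°: sin φ = 0.373279, cos φ = 0.927719, sin λ = -0.840023, cos λ = 0.542552.
ΔU = cos φ cos λ·ΔX + cos φ sin λ·ΔY + sin φ·ΔZ = (0.927719)(0.542552)(-397) + (0.927719)(-0.840023)(-492) + (0.373279)(-231) = 97.37 m.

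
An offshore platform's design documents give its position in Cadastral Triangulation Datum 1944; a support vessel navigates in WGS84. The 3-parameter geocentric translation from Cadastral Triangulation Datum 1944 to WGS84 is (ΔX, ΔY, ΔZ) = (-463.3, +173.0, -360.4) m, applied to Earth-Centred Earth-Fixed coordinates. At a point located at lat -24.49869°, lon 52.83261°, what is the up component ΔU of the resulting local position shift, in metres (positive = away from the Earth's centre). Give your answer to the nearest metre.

ΔU = 20 m

At φ = -24.49869°, λ = 52.83261°: sin φ = -0.414672, cos φ = 0.909971, sin λ = 0.796874, cos λ = 0.604146.
ΔU = cos φ cos λ·ΔX + cos φ sin λ·ΔY + sin φ·ΔZ = (0.909971)(0.604146)(-463.3) + (0.909971)(0.796874)(173.0) + (-0.414672)(-360.4) = 20.19 m.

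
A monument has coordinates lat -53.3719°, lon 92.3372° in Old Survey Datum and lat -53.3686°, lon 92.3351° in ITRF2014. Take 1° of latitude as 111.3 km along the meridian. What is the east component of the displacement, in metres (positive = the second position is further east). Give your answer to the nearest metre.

ΔE = -139 m

Δφ = -53.3686° − -53.3719° = +0.0033°; Δλ = 92.3351° − 92.3372° = -0.0021°.
ΔN = Δφ × 111300 = 367.3 m; ΔE = Δλ × 111300 × cos(-53.3719°) = -0.0021 × 111300 × 0.596619 = -139.4 m.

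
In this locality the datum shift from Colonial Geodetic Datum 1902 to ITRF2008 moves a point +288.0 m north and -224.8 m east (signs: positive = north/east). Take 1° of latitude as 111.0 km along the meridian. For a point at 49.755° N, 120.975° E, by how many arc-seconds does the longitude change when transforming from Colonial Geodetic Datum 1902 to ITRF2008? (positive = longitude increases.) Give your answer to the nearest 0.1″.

Δλ = -11.3″

At latitude 49.755°, cos φ = 0.646057.
1° of longitude at this latitude = 111.0 × cos φ = 71.71 km, so Δλ = -224.8 / 71712.4 = -0.0031347° = -11.285″.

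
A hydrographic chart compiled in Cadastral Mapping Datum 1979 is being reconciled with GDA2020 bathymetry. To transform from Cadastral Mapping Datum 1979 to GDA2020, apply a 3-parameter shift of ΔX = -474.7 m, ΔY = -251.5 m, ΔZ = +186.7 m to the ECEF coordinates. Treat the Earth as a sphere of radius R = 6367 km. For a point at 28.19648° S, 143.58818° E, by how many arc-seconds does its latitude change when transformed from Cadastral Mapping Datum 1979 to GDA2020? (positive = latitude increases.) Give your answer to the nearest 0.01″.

sin φ = -0.472497, cos φ = 0.881332, sin λ = 0.593585, cos λ = -0.804771.
North component: ΔN = −sin φ cos λ·ΔX − sin φ sin λ·ΔY + cos φ·ΔZ = −(-0.472497)(-0.804771)(-474.7) − (-0.472497)(0.593585)(-251.5) + (0.881332)(186.7) = 274.51 m.
1° of latitude spans πR/180 = 111125 m, so Δφ = 274.51 / 111125 × 3600 = 8.893″.

Δφ = 8.89″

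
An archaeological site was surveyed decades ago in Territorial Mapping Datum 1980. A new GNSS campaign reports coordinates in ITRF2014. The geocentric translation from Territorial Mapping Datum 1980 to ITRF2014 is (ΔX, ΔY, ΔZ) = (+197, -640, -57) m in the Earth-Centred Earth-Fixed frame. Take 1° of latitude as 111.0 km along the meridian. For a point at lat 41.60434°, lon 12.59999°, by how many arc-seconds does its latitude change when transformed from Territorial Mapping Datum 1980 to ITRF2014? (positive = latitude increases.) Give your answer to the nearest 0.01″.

Δφ = -2.52″

sin φ = 0.663983, cos φ = 0.747748, sin λ = 0.218143, cos λ = 0.975917.
North component: ΔN = −sin φ cos λ·ΔX − sin φ sin λ·ΔY + cos φ·ΔZ = −(0.663983)(0.975917)(197) − (0.663983)(0.218143)(-640) + (0.747748)(-57) = -77.58 m.
1° of latitude spans 111000 m, so Δφ = -77.58 / 111000 × 3600 = -2.516″.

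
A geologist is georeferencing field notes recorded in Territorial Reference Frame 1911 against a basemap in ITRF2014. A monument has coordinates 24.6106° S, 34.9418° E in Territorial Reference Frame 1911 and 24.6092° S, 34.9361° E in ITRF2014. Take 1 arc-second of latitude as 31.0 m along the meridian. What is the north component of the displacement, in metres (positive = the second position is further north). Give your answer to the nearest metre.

Δφ = -24.6092° − -24.6106° = +0.0014°; Δλ = 34.9361° − 34.9418° = -0.0057°.
1° of latitude = 3600 × 31.00 = 111600 m.
ΔN = Δφ × 111600 = 156.2 m; ΔE = Δλ × 111600 × cos(-24.6106°) = -0.0057 × 111600 × 0.909159 = -578.3 m.

ΔN = 156 m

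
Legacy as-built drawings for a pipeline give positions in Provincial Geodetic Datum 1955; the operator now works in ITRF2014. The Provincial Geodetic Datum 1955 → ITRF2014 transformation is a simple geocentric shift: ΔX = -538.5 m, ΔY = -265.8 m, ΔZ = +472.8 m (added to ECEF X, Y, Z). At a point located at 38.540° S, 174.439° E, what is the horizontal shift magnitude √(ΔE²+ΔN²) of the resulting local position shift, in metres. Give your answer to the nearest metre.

At φ = -38.540°, λ = 174.439°: sin φ = -0.623061, cos φ = 0.782173, sin λ = 0.096905, cos λ = -0.995294.
ΔE = −sin λ·ΔX + cos λ·ΔY = −(0.096905)·(-538.5) + (-0.995294)·(-265.8) = 316.73 m.
ΔN = −sin φ cos λ·ΔX − sin φ sin λ·ΔY + cos φ·ΔZ = −(-0.623061)(-0.995294)(-538.5) − (-0.623061)(0.096905)(-265.8) + (0.782173)(472.8) = 687.70 m.
Horizontal magnitude = √(ΔE² + ΔN²) = √(316.73² + 687.70²) = 757.14 m.

757 m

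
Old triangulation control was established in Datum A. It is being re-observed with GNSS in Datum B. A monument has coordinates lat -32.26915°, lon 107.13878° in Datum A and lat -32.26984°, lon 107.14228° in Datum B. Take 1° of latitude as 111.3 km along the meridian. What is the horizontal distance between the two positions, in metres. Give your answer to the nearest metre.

Δφ = -32.26984° − -32.26915° = -0.00069°; Δλ = 107.14228° − 107.13878° = +0.00350°.
ΔN = Δφ × 111300 = -76.8 m; ΔE = Δλ × 111300 × cos(-32.26915°) = +0.00350 × 111300 × 0.845549 = 329.4 m.
Distance = √(ΔE² + ΔN²) = √(329.4² + (-76.8)²) = 338.2 m.

338 m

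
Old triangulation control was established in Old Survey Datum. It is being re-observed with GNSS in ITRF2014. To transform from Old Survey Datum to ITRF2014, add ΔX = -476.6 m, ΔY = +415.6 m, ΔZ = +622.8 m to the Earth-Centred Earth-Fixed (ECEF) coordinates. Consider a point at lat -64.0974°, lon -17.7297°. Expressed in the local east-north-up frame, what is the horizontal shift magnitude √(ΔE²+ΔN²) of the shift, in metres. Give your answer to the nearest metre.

At φ = -64.0974°, λ = -17.7297°: sin φ = -0.899538, cos φ = 0.436843, sin λ = -0.304527, cos λ = 0.952504.
ΔE = −sin λ·ΔX + cos λ·ΔY = −(-0.304527)·(-476.6) + (0.952504)·(415.6) = 250.72 m.
ΔN = −sin φ cos λ·ΔX − sin φ sin λ·ΔY + cos φ·ΔZ = −(-0.899538)(0.952504)(-476.6) − (-0.899538)(-0.304527)(415.6) + (0.436843)(622.8) = -250.14 m.
Horizontal magnitude = √(ΔE² + ΔN²) = √(250.72² + (-250.14)²) = 354.16 m.

354 m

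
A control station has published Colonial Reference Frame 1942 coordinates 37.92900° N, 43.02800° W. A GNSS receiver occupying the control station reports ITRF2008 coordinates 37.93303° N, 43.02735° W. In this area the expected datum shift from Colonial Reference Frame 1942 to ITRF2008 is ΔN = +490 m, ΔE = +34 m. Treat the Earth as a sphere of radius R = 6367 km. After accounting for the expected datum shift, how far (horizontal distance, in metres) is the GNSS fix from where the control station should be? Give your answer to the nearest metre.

48 m

Observed coordinate differences: Δφ = +0.00403°, Δλ = +0.00065°.
Converting to metres (1° lat = 111125 m, cos φ = 0.788773): observed ΔN = 447.8 m, observed ΔE = 57.0 m.
Subtracting the expected shift leaves a residual of 447.8 − (490) = -42.2 m north and 57.0 − (34) = 23.0 m east.
Residual distance = √((-42.2)² + 23.0²) = 48.0 m.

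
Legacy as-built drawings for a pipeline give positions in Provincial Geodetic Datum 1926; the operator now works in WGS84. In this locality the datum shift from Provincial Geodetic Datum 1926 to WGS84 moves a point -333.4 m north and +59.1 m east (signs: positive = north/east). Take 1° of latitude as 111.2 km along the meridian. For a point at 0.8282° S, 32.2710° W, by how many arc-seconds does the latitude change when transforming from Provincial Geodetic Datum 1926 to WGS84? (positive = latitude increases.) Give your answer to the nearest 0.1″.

Δφ = -10.8″

1° of latitude = 111.2 km, so Δφ = -333.4 / 111200 = -0.0029982° = -10.794″.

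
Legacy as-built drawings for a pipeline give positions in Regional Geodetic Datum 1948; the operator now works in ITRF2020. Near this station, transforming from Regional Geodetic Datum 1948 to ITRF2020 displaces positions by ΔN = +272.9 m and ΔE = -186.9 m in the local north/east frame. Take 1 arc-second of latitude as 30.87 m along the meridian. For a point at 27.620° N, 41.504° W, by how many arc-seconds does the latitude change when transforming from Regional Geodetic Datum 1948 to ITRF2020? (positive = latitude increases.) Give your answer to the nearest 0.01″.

1″ of latitude = 30.87 m, so Δφ = 272.9 / 30.87 = 8.840″.

Δφ = 8.84″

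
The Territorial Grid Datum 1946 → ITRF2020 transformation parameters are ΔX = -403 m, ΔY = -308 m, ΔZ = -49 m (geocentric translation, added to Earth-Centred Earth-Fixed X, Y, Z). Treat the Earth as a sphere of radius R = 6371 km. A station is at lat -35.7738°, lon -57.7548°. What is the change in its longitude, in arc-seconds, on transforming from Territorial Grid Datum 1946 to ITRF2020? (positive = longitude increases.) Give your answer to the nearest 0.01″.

Δλ = -20.16″

sin φ = -0.584587, cos φ = 0.811331, sin λ = -0.845773, cos λ = 0.533544.
East component: ΔE = −sin λ·ΔX + cos λ·ΔY = −(-0.845773)(-403) + (0.533544)(-308) = -505.18 m.
1° of latitude spans πR/180 = 111195 m; at latitude φ, 1° of longitude spans that × cos φ = 90215.9 m, so Δλ = -505.18 / 90215.9 × 3600 = -20.159″.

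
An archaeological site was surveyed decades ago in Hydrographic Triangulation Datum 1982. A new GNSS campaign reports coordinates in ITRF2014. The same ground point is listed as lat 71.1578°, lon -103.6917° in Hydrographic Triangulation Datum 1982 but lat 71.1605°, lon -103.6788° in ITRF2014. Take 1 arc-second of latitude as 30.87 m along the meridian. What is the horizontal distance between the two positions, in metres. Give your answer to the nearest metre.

552 m

Δφ = 71.1605° − 71.1578° = +0.0027°; Δλ = -103.6788° − -103.6917° = +0.0129°.
1° of latitude = 3600 × 30.87 = 111132 m.
ΔN = Δφ × 111132 = 300.1 m; ΔE = Δλ × 111132 × cos(71.1578°) = +0.0129 × 111132 × 0.322963 = 463.0 m.
Distance = √(ΔE² + ΔN²) = √(463.0² + 300.1²) = 551.7 m.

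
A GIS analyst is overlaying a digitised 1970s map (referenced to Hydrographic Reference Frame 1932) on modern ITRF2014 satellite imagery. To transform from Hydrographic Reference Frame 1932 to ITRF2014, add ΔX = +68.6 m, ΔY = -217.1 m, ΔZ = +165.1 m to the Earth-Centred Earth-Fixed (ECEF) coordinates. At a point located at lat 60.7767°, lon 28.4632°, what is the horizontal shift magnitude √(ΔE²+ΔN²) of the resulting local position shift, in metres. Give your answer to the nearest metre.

At φ = 60.7767°, λ = 28.4632°: sin φ = 0.872724, cos φ = 0.488215, sin λ = 0.476594, cos λ = 0.879123.
ΔE = −sin λ·ΔX + cos λ·ΔY = −(0.476594)·(68.6) + (0.879123)·(-217.1) = -223.55 m.
ΔN = −sin φ cos λ·ΔX − sin φ sin λ·ΔY + cos φ·ΔZ = −(0.872724)(0.879123)(68.6) − (0.872724)(0.476594)(-217.1) + (0.488215)(165.1) = 118.27 m.
Horizontal magnitude = √(ΔE² + ΔN²) = √((-223.55)² + 118.27²) = 252.91 m.

253 m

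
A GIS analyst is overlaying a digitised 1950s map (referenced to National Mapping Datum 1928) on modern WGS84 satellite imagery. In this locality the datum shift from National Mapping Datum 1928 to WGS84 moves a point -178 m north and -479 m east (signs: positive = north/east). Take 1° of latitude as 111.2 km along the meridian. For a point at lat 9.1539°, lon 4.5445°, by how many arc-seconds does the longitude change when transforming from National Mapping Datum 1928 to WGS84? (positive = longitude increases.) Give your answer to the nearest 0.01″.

At latitude 9.1539°, cos φ = 0.987265.
1° of longitude at this latitude = 111.2 × cos φ = 109.78 km, so Δλ = -479.0 / 109783.8 = -0.0043631° = -15.707″.

Δλ = -15.71″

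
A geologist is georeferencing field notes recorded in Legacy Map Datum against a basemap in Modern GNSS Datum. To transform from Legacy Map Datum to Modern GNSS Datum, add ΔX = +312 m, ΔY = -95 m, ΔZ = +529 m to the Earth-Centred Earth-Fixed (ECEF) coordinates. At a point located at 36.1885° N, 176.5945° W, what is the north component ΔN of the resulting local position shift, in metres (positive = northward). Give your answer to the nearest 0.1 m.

The local north axis is (−sin φ cos λ, −sin φ sin λ, cos φ), giving ΔN = 183.893 − 3.332 + 426.945 = 607.51 m.

ΔN = 607.5 m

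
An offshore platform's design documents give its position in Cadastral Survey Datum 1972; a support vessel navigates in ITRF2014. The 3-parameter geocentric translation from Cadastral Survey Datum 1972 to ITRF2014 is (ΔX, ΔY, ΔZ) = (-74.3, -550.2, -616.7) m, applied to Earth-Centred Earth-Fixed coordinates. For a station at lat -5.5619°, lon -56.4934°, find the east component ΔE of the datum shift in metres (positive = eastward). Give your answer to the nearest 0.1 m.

The local east axis at (φ, λ) is (−sin λ, cos λ, 0), so ΔE = −sin(-56.4934°)·(-74.3) + cos(-56.4934°)·(-550.2) = -365.68 m.

ΔE = -365.7 m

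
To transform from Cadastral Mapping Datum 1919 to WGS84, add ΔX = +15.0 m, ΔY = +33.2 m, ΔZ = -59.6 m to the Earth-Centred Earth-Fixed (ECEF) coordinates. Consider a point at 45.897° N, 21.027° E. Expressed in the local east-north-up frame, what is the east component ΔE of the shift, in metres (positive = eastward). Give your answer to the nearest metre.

The local east axis at (φ, λ) is (−sin λ, cos λ, 0), so ΔE = −sin(21.027°)·15.0 + cos(21.027°)·33.2 = 25.61 m.

ΔE = 26 m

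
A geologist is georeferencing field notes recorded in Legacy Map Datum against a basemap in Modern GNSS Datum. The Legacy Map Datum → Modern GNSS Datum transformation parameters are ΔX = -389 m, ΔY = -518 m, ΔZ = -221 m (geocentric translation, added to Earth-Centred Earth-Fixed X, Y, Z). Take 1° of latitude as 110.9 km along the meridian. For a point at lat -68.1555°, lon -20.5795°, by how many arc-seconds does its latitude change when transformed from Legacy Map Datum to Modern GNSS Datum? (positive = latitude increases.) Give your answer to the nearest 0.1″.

sin φ = -0.928197, cos φ = 0.372089, sin λ = -0.351507, cos λ = 0.936185.
North component: ΔN = −sin φ cos λ·ΔX − sin φ sin λ·ΔY + cos φ·ΔZ = −(-0.928197)(0.936185)(-389) − (-0.928197)(-0.351507)(-518) + (0.372089)(-221) = -251.25 m.
1° of latitude spans 110900 m, so Δφ = -251.25 / 110900 × 3600 = -8.156″.

Δφ = -8.2″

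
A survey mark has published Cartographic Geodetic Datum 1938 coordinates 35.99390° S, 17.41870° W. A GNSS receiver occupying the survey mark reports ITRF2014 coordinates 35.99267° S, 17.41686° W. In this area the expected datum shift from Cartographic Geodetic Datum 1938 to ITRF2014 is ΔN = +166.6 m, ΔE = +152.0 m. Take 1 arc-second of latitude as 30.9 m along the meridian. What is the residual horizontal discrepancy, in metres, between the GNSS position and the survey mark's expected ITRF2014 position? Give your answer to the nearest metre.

33 m

Observed coordinate differences: Δφ = +0.00123°, Δλ = +0.00184°.
Converting to metres (1° lat = 111240 m, cos φ = 0.809080): observed ΔN = 136.8 m, observed ΔE = 165.6 m.
Subtracting the expected shift leaves a residual of 136.8 − (166.6) = -29.8 m north and 165.6 − (152.0) = 13.6 m east.
Residual distance = √((-29.8)² + 13.6²) = 32.7 m.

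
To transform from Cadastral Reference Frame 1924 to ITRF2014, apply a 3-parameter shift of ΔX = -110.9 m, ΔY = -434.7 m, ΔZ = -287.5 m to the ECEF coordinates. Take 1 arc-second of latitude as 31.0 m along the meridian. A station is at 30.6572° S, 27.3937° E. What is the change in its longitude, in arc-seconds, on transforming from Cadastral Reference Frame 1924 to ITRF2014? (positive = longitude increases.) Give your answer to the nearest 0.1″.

sin φ = -0.509900, cos φ = 0.860233, sin λ = 0.460102, cos λ = 0.887866.
East component: ΔE = −sin λ·ΔX + cos λ·ΔY = −(0.460102)(-110.9) + (0.887866)(-434.7) = -334.93 m.
1° of latitude spans 3600 × 31.00 = 111600 m; at latitude φ, 1° of longitude spans that × cos φ = 96002.0 m, so Δλ = -334.93 / 96002.0 × 3600 = -12.560″.

Δλ = -12.6″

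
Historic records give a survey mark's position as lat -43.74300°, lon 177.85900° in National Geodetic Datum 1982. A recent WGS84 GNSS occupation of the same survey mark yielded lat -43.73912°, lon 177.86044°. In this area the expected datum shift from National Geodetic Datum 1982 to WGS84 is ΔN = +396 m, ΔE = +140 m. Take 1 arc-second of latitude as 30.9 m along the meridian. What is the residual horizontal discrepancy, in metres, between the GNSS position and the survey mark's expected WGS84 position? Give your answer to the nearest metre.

43 m

Observed coordinate differences: Δφ = +0.00388°, Δλ = +0.00144°.
Converting to metres (1° lat = 111240 m, cos φ = 0.722448): observed ΔN = 431.6 m, observed ΔE = 115.7 m.
Subtracting the expected shift leaves a residual of 431.6 − (396) = 35.6 m north and 115.7 − (140) = -24.3 m east.
Residual distance = √(35.6² + (-24.3)²) = 43.1 m.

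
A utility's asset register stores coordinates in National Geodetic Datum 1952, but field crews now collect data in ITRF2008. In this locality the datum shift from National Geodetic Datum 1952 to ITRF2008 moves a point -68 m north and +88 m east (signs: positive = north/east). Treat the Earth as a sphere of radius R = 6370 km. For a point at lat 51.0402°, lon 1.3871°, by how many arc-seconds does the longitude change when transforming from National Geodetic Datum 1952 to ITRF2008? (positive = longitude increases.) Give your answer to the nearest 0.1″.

At latitude 51.0402°, cos φ = 0.628775.
One radian of longitude at latitude φ spans R cos φ, so Δλ = ΔE / (R cos φ) = 88.0 / (6370000 × 0.628775) = 2.1971e-05 rad = 4.532″.

Δλ = 4.5″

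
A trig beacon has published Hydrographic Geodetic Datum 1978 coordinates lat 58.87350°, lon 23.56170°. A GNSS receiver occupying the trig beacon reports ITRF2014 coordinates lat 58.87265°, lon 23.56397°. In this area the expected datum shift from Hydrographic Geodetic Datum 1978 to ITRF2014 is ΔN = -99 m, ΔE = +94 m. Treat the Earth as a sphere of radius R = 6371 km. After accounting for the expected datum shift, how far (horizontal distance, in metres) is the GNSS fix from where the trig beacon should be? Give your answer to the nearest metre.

37 m

Observed coordinate differences: Δφ = -0.00085°, Δλ = +0.00227°.
Converting to metres (1° lat = 111195 m, cos φ = 0.516929): observed ΔN = -94.5 m, observed ΔE = 130.5 m.
Subtracting the expected shift leaves a residual of -94.5 − (-99) = 4.5 m north and 130.5 − (94) = 36.5 m east.
Residual distance = √(4.5² + 36.5²) = 36.8 m.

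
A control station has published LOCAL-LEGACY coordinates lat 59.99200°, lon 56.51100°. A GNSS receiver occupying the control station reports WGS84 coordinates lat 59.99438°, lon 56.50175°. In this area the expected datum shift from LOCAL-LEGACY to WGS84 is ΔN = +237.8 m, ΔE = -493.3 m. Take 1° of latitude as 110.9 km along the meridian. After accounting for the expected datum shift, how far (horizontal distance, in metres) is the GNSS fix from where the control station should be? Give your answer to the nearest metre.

33 m

Observed coordinate differences: Δφ = +0.00238°, Δλ = -0.00925°.
Converting to metres (1° lat = 110900 m, cos φ = 0.500121): observed ΔN = 263.9 m, observed ΔE = -513.0 m.
Subtracting the expected shift leaves a residual of 263.9 − (237.8) = 26.1 m north and -513.0 − (-493.3) = -19.7 m east.
Residual distance = √(26.1² + (-19.7)²) = 32.8 m.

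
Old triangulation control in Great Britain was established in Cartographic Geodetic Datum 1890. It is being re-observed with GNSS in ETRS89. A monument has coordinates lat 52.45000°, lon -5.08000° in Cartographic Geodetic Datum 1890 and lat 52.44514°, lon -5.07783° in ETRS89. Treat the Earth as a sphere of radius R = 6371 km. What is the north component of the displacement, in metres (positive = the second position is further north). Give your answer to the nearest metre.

ΔN = -540 m

Δφ = 52.44514° − 52.45000° = -0.00486°; Δλ = -5.07783° − -5.08000° = +0.00217°.
1° along a meridian = πR/180 = 111195 m.
ΔN = Δφ × 111195 = -540.4 m; ΔE = Δλ × 111195 × cos(52.45000°) = +0.00217 × 111195 × 0.609454 = 147.1 m.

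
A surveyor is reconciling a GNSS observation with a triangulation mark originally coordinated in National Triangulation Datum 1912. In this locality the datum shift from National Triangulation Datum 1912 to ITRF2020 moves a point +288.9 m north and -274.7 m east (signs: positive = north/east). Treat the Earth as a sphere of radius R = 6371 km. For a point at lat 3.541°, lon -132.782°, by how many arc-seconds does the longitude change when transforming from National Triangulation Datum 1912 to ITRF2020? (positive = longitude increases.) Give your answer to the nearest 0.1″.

Δλ = -8.9″

At latitude 3.541°, cos φ = 0.998091.
One radian of longitude at latitude φ spans R cos φ, so Δλ = ΔE / (R cos φ) = -274.7 / (6371000 × 0.998091) = -4.3200e-05 rad = -8.911″.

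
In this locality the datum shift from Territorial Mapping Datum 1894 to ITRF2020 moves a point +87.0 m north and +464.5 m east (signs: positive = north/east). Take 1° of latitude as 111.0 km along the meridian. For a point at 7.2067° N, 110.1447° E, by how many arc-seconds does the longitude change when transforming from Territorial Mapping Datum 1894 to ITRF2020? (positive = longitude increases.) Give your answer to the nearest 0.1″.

Δλ = 15.2″

At latitude 7.2067°, cos φ = 0.992100.
1° of longitude at this latitude = 111.0 × cos φ = 110.12 km, so Δλ = 464.5 / 110123.1 = 0.0042180° = 15.185″.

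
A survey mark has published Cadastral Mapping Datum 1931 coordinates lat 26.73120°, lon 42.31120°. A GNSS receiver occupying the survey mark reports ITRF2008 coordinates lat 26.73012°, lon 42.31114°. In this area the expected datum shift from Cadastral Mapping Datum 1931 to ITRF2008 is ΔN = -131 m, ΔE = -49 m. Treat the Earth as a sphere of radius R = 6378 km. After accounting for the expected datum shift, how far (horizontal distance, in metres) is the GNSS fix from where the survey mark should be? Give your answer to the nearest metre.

44 m

Observed coordinate differences: Δφ = -0.00108°, Δλ = -0.00006°.
Converting to metres (1° lat = 111317 m, cos φ = 0.893127): observed ΔN = -120.2 m, observed ΔE = -6.0 m.
Subtracting the expected shift leaves a residual of -120.2 − (-131) = 10.8 m north and -6.0 − (-49) = 43.0 m east.
Residual distance = √(10.8² + 43.0²) = 44.4 m.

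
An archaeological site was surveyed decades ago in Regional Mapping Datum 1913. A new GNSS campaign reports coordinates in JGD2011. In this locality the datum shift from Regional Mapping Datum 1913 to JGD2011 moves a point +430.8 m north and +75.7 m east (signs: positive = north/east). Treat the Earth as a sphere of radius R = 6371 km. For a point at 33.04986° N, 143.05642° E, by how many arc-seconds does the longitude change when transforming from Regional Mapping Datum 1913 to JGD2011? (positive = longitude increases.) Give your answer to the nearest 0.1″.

Δλ = 2.9″

At latitude 33.04986°, cos φ = 0.838196.
One radian of longitude at latitude φ spans R cos φ, so Δλ = ΔE / (R cos φ) = 75.7 / (6371000 × 0.838196) = 1.4176e-05 rad = 2.924″.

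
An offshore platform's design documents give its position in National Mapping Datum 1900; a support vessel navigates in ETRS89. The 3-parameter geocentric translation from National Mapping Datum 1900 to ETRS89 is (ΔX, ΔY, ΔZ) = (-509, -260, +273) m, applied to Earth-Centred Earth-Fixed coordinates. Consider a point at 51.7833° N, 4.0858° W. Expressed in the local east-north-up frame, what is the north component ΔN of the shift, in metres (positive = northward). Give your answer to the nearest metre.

At φ = 51.7833°, λ = -4.0858°: sin φ = 0.785677, cos φ = 0.618637, sin λ = -0.071250, cos λ = 0.997458.
ΔN = −sin φ cos λ·ΔX − sin φ sin λ·ΔY + cos φ·ΔZ = −(0.785677)(0.997458)(-509) − (0.785677)(-0.071250)(-260) + (0.618637)(273) = 553.23 m.

ΔN = 553 m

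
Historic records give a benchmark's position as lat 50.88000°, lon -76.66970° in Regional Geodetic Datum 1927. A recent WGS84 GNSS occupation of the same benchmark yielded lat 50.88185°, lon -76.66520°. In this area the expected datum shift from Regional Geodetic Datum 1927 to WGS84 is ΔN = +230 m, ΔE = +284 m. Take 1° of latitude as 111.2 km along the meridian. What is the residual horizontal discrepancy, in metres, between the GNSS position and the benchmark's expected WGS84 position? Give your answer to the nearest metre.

40 m

Observed coordinate differences: Δφ = +0.00185°, Δλ = +0.00450°.
Converting to metres (1° lat = 111200 m, cos φ = 0.630947): observed ΔN = 205.7 m, observed ΔE = 315.7 m.
Subtracting the expected shift leaves a residual of 205.7 − (230) = -24.3 m north and 315.7 − (284) = 31.7 m east.
Residual distance = √((-24.3)² + 31.7²) = 40.0 m.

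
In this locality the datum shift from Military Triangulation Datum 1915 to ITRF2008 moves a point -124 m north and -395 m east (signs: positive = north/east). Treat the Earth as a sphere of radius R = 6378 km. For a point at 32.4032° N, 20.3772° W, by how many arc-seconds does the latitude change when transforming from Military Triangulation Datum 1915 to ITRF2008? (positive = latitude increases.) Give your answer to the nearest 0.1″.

Δφ = -4.0″

On a sphere of radius R, 1 rad of latitude = R, so Δφ = ΔN / R = -124.0 / 6378000 = -1.9442e-05 rad = -4.010″.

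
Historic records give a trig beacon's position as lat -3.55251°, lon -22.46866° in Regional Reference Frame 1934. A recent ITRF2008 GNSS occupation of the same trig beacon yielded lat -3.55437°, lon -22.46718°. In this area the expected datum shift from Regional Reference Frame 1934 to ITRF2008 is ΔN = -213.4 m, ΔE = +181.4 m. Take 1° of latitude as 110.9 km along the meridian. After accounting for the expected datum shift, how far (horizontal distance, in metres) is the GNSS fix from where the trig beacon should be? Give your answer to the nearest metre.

Observed coordinate differences: Δφ = -0.00186°, Δλ = +0.00148°.
Converting to metres (1° lat = 110900 m, cos φ = 0.998078): observed ΔN = -206.3 m, observed ΔE = 163.8 m.
Subtracting the expected shift leaves a residual of -206.3 − (-213.4) = 7.1 m north and 163.8 − (181.4) = -17.6 m east.
Residual distance = √(7.1² + (-17.6)²) = 19.0 m.

19 m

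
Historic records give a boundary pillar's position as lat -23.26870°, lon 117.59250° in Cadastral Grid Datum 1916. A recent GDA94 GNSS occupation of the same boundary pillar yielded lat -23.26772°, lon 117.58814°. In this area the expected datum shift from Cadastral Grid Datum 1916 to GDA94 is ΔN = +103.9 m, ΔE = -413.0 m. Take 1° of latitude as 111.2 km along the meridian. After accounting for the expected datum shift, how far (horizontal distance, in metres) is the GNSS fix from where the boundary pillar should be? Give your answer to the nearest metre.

33 m

Observed coordinate differences: Δφ = +0.00098°, Δλ = -0.00436°.
Converting to metres (1° lat = 111200 m, cos φ = 0.918662): observed ΔN = 109.0 m, observed ΔE = -445.4 m.
Subtracting the expected shift leaves a residual of 109.0 − (103.9) = 5.1 m north and -445.4 − (-413.0) = -32.4 m east.
Residual distance = √(5.1² + (-32.4)²) = 32.8 m.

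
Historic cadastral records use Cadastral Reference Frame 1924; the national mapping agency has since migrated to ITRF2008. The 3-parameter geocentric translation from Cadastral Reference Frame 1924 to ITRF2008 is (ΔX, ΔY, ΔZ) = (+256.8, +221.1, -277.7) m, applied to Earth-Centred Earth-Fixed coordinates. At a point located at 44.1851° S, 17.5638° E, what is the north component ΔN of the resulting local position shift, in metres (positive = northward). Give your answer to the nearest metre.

The local north axis is (−sin φ cos λ, −sin φ sin λ, cos φ), giving ΔN = 170.640 + 46.503 − 199.136 = 18.01 m.

ΔN = 18 m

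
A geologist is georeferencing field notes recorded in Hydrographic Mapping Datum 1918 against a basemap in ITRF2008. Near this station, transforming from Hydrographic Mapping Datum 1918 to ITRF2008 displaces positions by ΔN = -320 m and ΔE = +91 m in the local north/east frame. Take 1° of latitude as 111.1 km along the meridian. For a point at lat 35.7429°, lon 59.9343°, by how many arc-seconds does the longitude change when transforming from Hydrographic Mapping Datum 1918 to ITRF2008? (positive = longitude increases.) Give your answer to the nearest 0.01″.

Δλ = 3.63″

At latitude 35.7429°, cos φ = 0.811646.
1° of longitude at this latitude = 111.1 × cos φ = 90.17 km, so Δλ = 91.0 / 90173.9 = 0.0010092° = 3.633″.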